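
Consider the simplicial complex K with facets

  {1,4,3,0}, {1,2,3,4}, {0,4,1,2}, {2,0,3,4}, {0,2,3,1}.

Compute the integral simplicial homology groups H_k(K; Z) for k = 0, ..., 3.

K has 5 vertices, 10 edges, 10 triangles, 5 3-simplices.
rank ∂_0 = 0, rank ∂_1 = 4 ⇒ b_0 = 5 − 0 − 4 = 1; all invariant factors of ∂_1 are 1 so no torsion. So H_0 ≅ Z.
rank ∂_1 = 4, rank ∂_2 = 6 ⇒ b_1 = 10 − 4 − 6 = 0; all invariant factors of ∂_2 are 1 so no torsion. So H_1 ≅ 0.
rank ∂_2 = 6, rank ∂_3 = 4 ⇒ b_2 = 10 − 6 − 4 = 0; all invariant factors of ∂_3 are 1 so no torsion. So H_2 ≅ 0.
rank ∂_3 = 4, rank ∂_4 = 0 ⇒ b_3 = 5 − 4 − 0 = 1. So H_3 ≅ Z.

H_0 = Z,  H_1 = 0,  H_2 = 0,  H_3 = Z.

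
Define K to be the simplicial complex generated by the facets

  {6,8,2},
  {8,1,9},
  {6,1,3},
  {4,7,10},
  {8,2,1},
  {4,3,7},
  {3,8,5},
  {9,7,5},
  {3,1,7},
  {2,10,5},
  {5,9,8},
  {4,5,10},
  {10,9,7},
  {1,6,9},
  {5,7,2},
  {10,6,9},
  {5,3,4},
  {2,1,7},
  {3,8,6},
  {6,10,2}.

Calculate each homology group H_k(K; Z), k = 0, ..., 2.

H_0 = Z,  H_1 = Z ⊕ Z/2Z,  H_2 = 0.

Order the vertices as 1 < 2 < 3 < 4 < 5 < 6 < 7 < 8 < 9 < 10. Listing each simplex with vertices in this order, K has dimension 2 with simplices:

  0-simplices (10): [1], [2], [3], [4], [5], [6], [7], [8], [9], [10]
  1-simplices (30): (30 of them)
  2-simplices (20): (20 of them)

so the chain groups are C_0 ≅ Z^10, C_1 ≅ Z^30, C_2 ≅ Z^20.

The boundary map ∂_1: C_1 → C_0 is given by ∂[p,q] = [q] − [p]. For instance
  ∂[6,9] = [9] − [6].
As a 10×30 matrix over Z this has rank 9, with invariant factors (1,1,1,1,1,1,1,1,1).

∂_2: C_2 → C_1 maps a triangle to the signed sum of its edges. For instance
  ∂[2,6,8] = [6,8] − [2,8] + [2,6],
  ∂[3,4,7] = [4,7] − [3,7] + [3,4].
This gives a 30×20 integer matrix of rank 20; reducing to Smith normal form yields diagonal entries (1,1,1,1,1,1,1,1,1,1,1,1,1,1,1,1,1,1,1,2).

Computing H_k = (kernel of ∂_k) / (image of ∂_{k+1}):

  H_0: rank C_0 − rank ∂_1 = 10 − 9 = 1, and the invariant factors of ∂_1 are all 1, so H_0 = Z.
  H_1: rank ker ∂_1 − rank ∂_2 = (30 − 9) − 20 = 1, and ∂_2 has invariant factor 2 > 1, so H_1 = Z ⊕ Z/2Z.
  H_2: rank ker ∂_2 − rank ∂_3 = (20 − 20) − 0 = 0, and there is no ∂_3, so H_2 = 0.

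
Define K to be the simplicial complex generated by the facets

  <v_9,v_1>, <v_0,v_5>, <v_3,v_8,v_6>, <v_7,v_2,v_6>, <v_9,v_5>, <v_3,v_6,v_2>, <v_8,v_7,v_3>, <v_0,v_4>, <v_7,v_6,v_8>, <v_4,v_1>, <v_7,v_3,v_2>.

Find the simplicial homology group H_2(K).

H_2 = Z.

Fix the vertex order v_0 < v_1 < v_2 < v_3 < v_4 < v_5 < v_6 < v_7 < v_8 < v_9 and write every simplex with vertices in increasing order. Then dim K = 2 and the simplices of K are:

  0-simplices (10): [v_0], [v_1], [v_2], [v_3], [v_4], [v_5], [v_6], [v_7], [v_8], [v_9]
  1-simplices (14): [v_0,v_4], [v_0,v_5], [v_1,v_4], [v_1,v_9], [v_2,v_3], [v_2,v_6], [v_2,v_7], [v_3,v_6], [v_3,v_7], [v_3,v_8], [v_5,v_9], [v_6,v_7], [v_6,v_8], [v_7,v_8]
  2-simplices (6): [v_2,v_3,v_6], [v_2,v_3,v_7], [v_2,v_6,v_7], [v_3,v_6,v_8], [v_3,v_7,v_8], [v_6,v_7,v_8]

so the chain groups are C_0 ≅ Z^10, C_1 ≅ Z^14, C_2 ≅ Z^6.

∂_1: C_1 → C_0 maps an edge to its endpoints' difference, ∂[p,q] = q − p.
The resulting 10×14 matrix has rank 8, and its Smith normal form has invariant factors (1,1,1,1,1,1,1,1).

∂_2: C_2 → C_1 sends each 2-simplex [p,q,r] to [q,r] − [p,r] + [p,q]. For instance
  ∂[v_2,v_3,v_7] = [v_3,v_7] − [v_2,v_7] + [v_2,v_3],
  ∂[v_6,v_7,v_8] = [v_7,v_8] − [v_6,v_8] + [v_6,v_7].
This gives a 14×6 integer matrix of rank 5; reducing to Smith normal form yields diagonal entries (1,1,1,1,1).

Now H_k = ker ∂_k / im ∂_{k+1}, so:

  H_2: rank ker ∂_2 − rank ∂_3 = (6 − 5) − 0 = 1, and there is no ∂_3, so H_2 ≅ Z.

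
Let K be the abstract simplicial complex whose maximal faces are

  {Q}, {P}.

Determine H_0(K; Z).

We work with the vertex ordering P < Q. The simplices of K, each written with vertices in increasing order, are:

  0-simplices (2): P, Q

Hence C_0 ≅ Z^2.

Reading off H_k = ker ∂_k / im ∂_{k+1}:

  H_0: rank C_0 − rank ∂_1 = 2 − 0 = 2, and there is no ∂_1, so H_0 = Z^2.

H_0 ≅ Z^2.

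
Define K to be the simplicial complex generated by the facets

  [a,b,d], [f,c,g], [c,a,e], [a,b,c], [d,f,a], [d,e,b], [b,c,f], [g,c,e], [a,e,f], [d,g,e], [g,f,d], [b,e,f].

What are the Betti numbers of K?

b_0 = 1, b_1 = 0, b_2 = 0.

K has 7 vertices, 18 edges, 12 triangles.
rank ∂_0 = 0, rank ∂_1 = 6 ⇒ b_0 = 7 − 0 − 6 = 1; all invariant factors of ∂_1 are 1 so no torsion. So H_0 = Z.
rank ∂_1 = 6, rank ∂_2 = 12 ⇒ b_1 = 18 − 6 − 12 = 0; ∂_2 has invariant factor(s) [2] giving torsion. So H_1 = Z_2.
rank ∂_2 = 12, rank ∂_3 = 0 ⇒ b_2 = 12 − 12 − 0 = 0. So H_2 = 0.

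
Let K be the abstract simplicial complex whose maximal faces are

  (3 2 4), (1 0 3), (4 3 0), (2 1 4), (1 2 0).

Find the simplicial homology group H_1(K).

Order the vertices as 0 < 1 < 2 < 3 < 4. Listing each simplex with vertices in this order, K has dimension 2 with simplices:

  0-simplices (5): [0], [1], [2], [3], [4]
  1-simplices (10): [0,1], [0,2], [0,3], [0,4], [1,2], [1,3], [1,4], [2,3], [2,4], [3,4]
  2-simplices (5): [0,1,2], [0,1,3], [0,3,4], [1,2,4], [2,3,4]

Hence C_0 ≅ Z^5, C_1 ≅ Z^10, C_2 ≅ Z^5.

∂_1: C_1 → C_0 is given by ∂[p,q] = [q] − [p]. For instance
  ∂[3,4] = [4] − [3].
As a 5×10 matrix over Z this has rank 4, with invariant factors (1,1,1,1).

The boundary map ∂_2: C_2 → C_1 acts by ∂[p,q,r] = [q,r] − [p,r] + [p,q]. For instance
  ∂[0,1,2] = [1,2] − [0,2] + [0,1],
  ∂[0,3,4] = [3,4] − [0,4] + [0,3].
The resulting 10×5 matrix has rank 5, and its Smith normal form has invariant factors (1,1,1,1,1).

From H_k ≅ ker(∂_k) / im(∂_{k+1}) we obtain:

  H_1: rank ker ∂_1 − rank ∂_2 = (10 − 4) − 5 = 1, and the invariant factors of ∂_2 are all 1, so H_1 ≅ Z.

H_1 = Z.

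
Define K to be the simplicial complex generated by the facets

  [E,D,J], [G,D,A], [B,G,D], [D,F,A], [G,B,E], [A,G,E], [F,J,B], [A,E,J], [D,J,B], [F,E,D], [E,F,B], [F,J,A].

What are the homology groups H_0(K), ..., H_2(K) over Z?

H_0 = Z,  H_1 = Z/2,  H_2 = 0.

Take the total order A < B < D < E < F < G < J on the vertex set. Then K (dimension 2) consists of the simplices:

  0-simplices (7): A, B, D, E, F, G, J
  1-simplices (18): AD, AE, AF, AG, AJ, BD, BE, BF, BG, BJ, DE, DF, DG, DJ, EF, EG, EJ, FJ
  2-simplices (12): ADF, ADG, AEG, AEJ, AFJ, BDG, BDJ, BEF, BEG, BFJ, DEF, DEJ

giving chain groups C_0 ≅ Z^7, C_1 ≅ Z^18, C_2 ≅ Z^12.

The boundary map ∂_1: C_1 → C_0 maps an edge to its endpoints' difference, ∂[p,q] = q − p. For instance
  ∂DE = E − D.
As a 7×18 matrix over Z this has rank 6, with invariant factors (1,1,1,1,1,1).

The boundary map ∂_2: C_2 → C_1 acts by ∂[p,q,r] = [q,r] − [p,r] + [p,q]. For instance
  ∂BDJ = DJ − BJ + BD,
  ∂ADF = DF − AF + AD.
The resulting 18×12 matrix has rank 12, and its Smith normal form has invariant factors (1,1,1,1,1,1,1,1,1,1,1,2).

Now H_k = ker ∂_k / im ∂_{k+1}, so:

  H_0: rank C_0 − rank ∂_1 = 7 − 6 = 1, and the invariant factors of ∂_1 are all 1, so H_0 = Z.
  H_1: rank ker ∂_1 − rank ∂_2 = (18 − 6) − 12 = 0, and ∂_2 has invariant factor 2 > 1, so H_1 = Z/2.
  H_2: rank ker ∂_2 − rank ∂_3 = (12 − 12) − 0 = 0, and there is no ∂_3, so H_2 = 0.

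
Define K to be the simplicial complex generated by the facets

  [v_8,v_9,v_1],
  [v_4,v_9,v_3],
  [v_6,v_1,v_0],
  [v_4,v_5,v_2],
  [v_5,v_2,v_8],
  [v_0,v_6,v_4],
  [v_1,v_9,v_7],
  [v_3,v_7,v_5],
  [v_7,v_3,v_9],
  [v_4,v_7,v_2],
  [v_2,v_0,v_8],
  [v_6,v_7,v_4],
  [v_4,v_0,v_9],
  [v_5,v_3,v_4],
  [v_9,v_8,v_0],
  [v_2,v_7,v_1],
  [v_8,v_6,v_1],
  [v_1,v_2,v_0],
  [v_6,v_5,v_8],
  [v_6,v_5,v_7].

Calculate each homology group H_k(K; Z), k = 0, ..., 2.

Take the total order v_0 < v_1 < v_2 < v_3 < v_4 < v_5 < v_6 < v_7 < v_8 < v_9 on the vertex set. Then K (dimension 2) consists of the simplices:

  0-simplices (10): [v_0], [v_1], [v_2], [v_3], [v_4], [v_5], [v_6], [v_7], [v_8], [v_9]
  1-simplices (30): (30 of them)
  2-simplices (20): (20 of them)

so the chain groups are C_0 ≅ Z^10, C_1 ≅ Z^30, C_2 ≅ Z^20.

The boundary map ∂_1: C_1 → C_0 sends each edge [p,q] (with p < q) to q − p. For instance
  ∂[v_4,v_6] = [v_6] − [v_4].
The 10×30 boundary matrix has rank 9 and Smith normal form diag(1,1,1,1,1,1,1,1,1).

The boundary map ∂_2: C_2 → C_1 sends each 2-simplex [p,q,r] to [q,r] − [p,r] + [p,q]. For instance
  ∂[v_2,v_4,v_5] = [v_4,v_5] − [v_2,v_5] + [v_2,v_4],
  ∂[v_0,v_2,v_8] = [v_2,v_8] − [v_0,v_8] + [v_0,v_2].
This gives a 30×20 integer matrix of rank 20; reducing to Smith normal form yields diagonal entries (1,1,1,1,1,1,1,1,1,1,1,1,1,1,1,1,1,1,1,2).

From H_k ≅ ker(∂_k) / im(∂_{k+1}) we obtain:

  H_0: rank C_0 − rank ∂_1 = 10 − 9 = 1, and the invariant factors of ∂_1 are all 1, so H_0 = Z.
  H_1: rank ker ∂_1 − rank ∂_2 = (30 − 9) − 20 = 1, and ∂_2 has invariant factor 2 > 1, so H_1 = Z ⊕ Z/2Z.
  H_2: rank ker ∂_2 − rank ∂_3 = (20 − 20) − 0 = 0, and there is no ∂_3, so H_2 = 0.

(K is a triangulation of the Klein bottle.)

H_0 = Z,  H_1 = Z ⊕ Z/2Z,  H_2 = 0.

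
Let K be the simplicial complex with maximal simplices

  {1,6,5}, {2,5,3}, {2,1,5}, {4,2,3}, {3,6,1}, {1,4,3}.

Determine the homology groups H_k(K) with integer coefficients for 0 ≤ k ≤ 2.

Fix the vertex order 1 < 2 < 3 < 4 < 5 < 6 and write every simplex with vertices in increasing order. Then dim K = 2 and the simplices of K are:

  0-simplices (6): [1], [2], [3], [4], [5], [6]
  1-simplices (12): [1,2], [1,3], [1,4], [1,5], [1,6], [2,3], [2,4], [2,5], [3,4], [3,5], [3,6], [5,6]
  2-simplices (6): [1,2,5], [1,3,4], [1,3,6], [1,5,6], [2,3,4], [2,3,5]

so the chain groups are C_0 ≅ Z^6, C_1 ≅ Z^12, C_2 ≅ Z^6.

∂_1: C_1 → C_0 maps an edge to its endpoints' difference, ∂[p,q] = q − p.
The 6×12 boundary matrix has rank 5 and Smith normal form diag(1,1,1,1,1).

The boundary map ∂_2: C_2 → C_1 acts by ∂[p,q,r] = [q,r] − [p,r] + [p,q]. For instance
  ∂[1,2,5] = [2,5] − [1,5] + [1,2],
  ∂[2,3,4] = [3,4] − [2,4] + [2,3].
The resulting 12×6 matrix has rank 6, and its Smith normal form has invariant factors (1,1,1,1,1,1).

Reading off H_k = ker ∂_k / im ∂_{k+1}:

  H_0: rank C_0 − rank ∂_1 = 6 − 5 = 1, and the invariant factors of ∂_1 are all 1, so H_0 = Z.
  H_1: rank ker ∂_1 − rank ∂_2 = (12 − 5) − 6 = 1, and the invariant factors of ∂_2 are all 1, so H_1 = Z.
  H_2: rank ker ∂_2 − rank ∂_3 = (6 − 6) − 0 = 0, and there is no ∂_3, so H_2 = 0.

As a check, the Euler characteristic is 6 − 12 + 6 = 0, which agrees with 1 − 1 + 0 = 0.

H_0 ≅ Z,  H_1 ≅ Z,  H_2 = 0.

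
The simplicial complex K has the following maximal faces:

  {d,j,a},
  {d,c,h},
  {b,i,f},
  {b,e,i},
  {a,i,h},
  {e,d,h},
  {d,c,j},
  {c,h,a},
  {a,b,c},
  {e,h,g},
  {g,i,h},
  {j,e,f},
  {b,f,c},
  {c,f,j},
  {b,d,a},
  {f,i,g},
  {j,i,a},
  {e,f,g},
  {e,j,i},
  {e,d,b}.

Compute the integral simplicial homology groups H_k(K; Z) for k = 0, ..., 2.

Fix the vertex order a < b < c < d < e < f < g < h < i < j and write every simplex with vertices in increasing order. Then dim K = 2 and the simplices of K are:

  0-simplices (10): a, b, c, d, e, f, g, h, i, j
  1-simplices (30): ab, ac, ad, ah, ai, aj, bc, bd, be, bf, bi, cd, cf, ch, cj, de, dh, dj, ef, eg, eh, ei, ej, fg, fi, fj, gh, gi, hi, ij
  2-simplices (20): abc, abd, ach, adj, ahi, aij, bcf, bde, bei, bfi, cdh, cdj, cfj, deh, efg, efj, egh, eij, fgi, ghi

so the chain groups are C_0 ≅ Z^10, C_1 ≅ Z^30, C_2 ≅ Z^20.

∂_1: C_1 → C_0 is given by ∂[p,q] = [q] − [p]. For instance
  ∂bc = c − b.
The resulting 10×30 matrix has rank 9, and its Smith normal form has invariant factors (1,1,1,1,1,1,1,1,1).

The boundary map ∂_2: C_2 → C_1 sends each 2-simplex [p,q,r] to [q,r] − [p,r] + [p,q]. For instance
  ∂eij = ij − ej + ei,
  ∂bfi = fi − bi + bf.
The 30×20 boundary matrix has rank 20 and Smith normal form diag(1,1,1,1,1,1,1,1,1,1,1,1,1,1,1,1,1,1,1,2).

Computing H_k = (kernel of ∂_k) / (image of ∂_{k+1}):

  H_0: rank C_0 − rank ∂_1 = 10 − 9 = 1, and the invariant factors of ∂_1 are all 1, so H_0 = Z.
  H_1: rank ker ∂_1 − rank ∂_2 = (30 − 9) − 20 = 1, and ∂_2 has invariant factor 2 > 1, so H_1 = Z ⊕ Z_2.
  H_2: rank ker ∂_2 − rank ∂_3 = (20 − 20) − 0 = 0, and there is no ∂_3, so H_2 = 0.

(K is a triangulation of the Klein bottle.)

H_0 ≅ Z,  H_1 ≅ Z ⊕ Z_2,  H_2 = 0.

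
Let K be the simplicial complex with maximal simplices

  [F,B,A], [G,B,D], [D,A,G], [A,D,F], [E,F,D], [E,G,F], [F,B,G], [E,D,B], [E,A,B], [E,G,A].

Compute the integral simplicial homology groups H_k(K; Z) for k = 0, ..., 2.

H_0 = Z,  H_1 = Z/2,  H_2 = 0.

Take the total order A < B < D < E < F < G on the vertex set. Then K (dimension 2) consists of the simplices:

  0-simplices (6): A, B, D, E, F, G
  1-simplices (15): AB, AD, AE, AF, AG, BD, BE, BF, BG, DE, DF, DG, EF, EG, FG
  2-simplices (10): ABE, ABF, ADF, ADG, AEG, BDE, BDG, BFG, DEF, EFG

so the chain groups are C_0 ≅ Z^6, C_1 ≅ Z^15, C_2 ≅ Z^10.

∂_1: C_1 → C_0 is given by ∂[p,q] = [q] − [p]. For instance
  ∂AG = G − A.
The 6×15 boundary matrix has rank 5 and Smith normal form diag(1,1,1,1,1).

The boundary map ∂_2: C_2 → C_1 maps a triangle to the signed sum of its edges. For instance
  ∂ABF = BF − AF + AB,
  ∂ABE = BE − AE + AB.
The 15×10 boundary matrix has rank 10 and Smith normal form diag(1,1,1,1,1,1,1,1,1,2).

Reading off H_k = ker ∂_k / im ∂_{k+1}:

  H_0: rank C_0 − rank ∂_1 = 6 − 5 = 1, and the invariant factors of ∂_1 are all 1, so H_0 = Z.
  H_1: rank ker ∂_1 − rank ∂_2 = (15 − 5) − 10 = 0, and ∂_2 has invariant factor 2 > 1, so H_1 = Z/2.
  H_2: rank ker ∂_2 − rank ∂_3 = (10 − 10) − 0 = 0, and there is no ∂_3, so H_2 = 0.

(K is a triangulation of the real projective plane RP^2.)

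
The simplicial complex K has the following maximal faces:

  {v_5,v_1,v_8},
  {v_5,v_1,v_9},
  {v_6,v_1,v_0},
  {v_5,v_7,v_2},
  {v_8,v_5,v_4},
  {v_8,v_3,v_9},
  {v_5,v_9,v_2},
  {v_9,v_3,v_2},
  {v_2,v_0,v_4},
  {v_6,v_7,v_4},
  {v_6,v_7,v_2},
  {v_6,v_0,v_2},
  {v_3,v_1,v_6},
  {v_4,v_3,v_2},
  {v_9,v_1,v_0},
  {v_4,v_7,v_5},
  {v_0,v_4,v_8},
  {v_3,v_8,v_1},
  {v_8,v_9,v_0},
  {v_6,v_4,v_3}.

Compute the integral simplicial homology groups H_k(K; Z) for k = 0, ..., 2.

Take the total order v_0 < v_1 < v_2 < v_3 < v_4 < v_5 < v_6 < v_7 < v_8 < v_9 on the vertex set. Then K (dimension 2) consists of the simplices:

  0-simplices (10): [v_0], [v_1], [v_2], [v_3], [v_4], [v_5], [v_6], [v_7], [v_8], [v_9]
  1-simplices (30): (30 of them)
  2-simplices (20): (20 of them)

giving chain groups C_0 ≅ Z^10, C_1 ≅ Z^30, C_2 ≅ Z^20.

∂_1: C_1 → C_0 sends each edge [p,q] (with p < q) to q − p.
The resulting 10×30 matrix has rank 9, and its Smith normal form has invariant factors (1,1,1,1,1,1,1,1,1).

The boundary map ∂_2: C_2 → C_1 maps a triangle to the signed sum of its edges. For instance
  ∂[v_0,v_8,v_9] = [v_8,v_9] − [v_0,v_9] + [v_0,v_8],
  ∂[v_4,v_6,v_7] = [v_6,v_7] − [v_4,v_7] + [v_4,v_6].
As a 30×20 matrix over Z this has rank 20, with invariant factors (1,1,1,1,1,1,1,1,1,1,1,1,1,1,1,1,1,1,1,2).

Computing H_k = (kernel of ∂_k) / (image of ∂_{k+1}):

  H_0: rank C_0 − rank ∂_1 = 10 − 9 = 1, and the invariant factors of ∂_1 are all 1, so H_0 = Z.
  H_1: rank ker ∂_1 − rank ∂_2 = (30 − 9) − 20 = 1, and ∂_2 has invariant factor 2 > 1, so H_1 = Z ⊕ Z/2Z.
  H_2: rank ker ∂_2 − rank ∂_3 = (20 − 20) − 0 = 0, and there is no ∂_3, so H_2 = 0.

(K is a triangulation of the Klein bottle.)

H_0 ≅ Z,  H_1 ≅ Z ⊕ Z/2Z,  H_2 = 0.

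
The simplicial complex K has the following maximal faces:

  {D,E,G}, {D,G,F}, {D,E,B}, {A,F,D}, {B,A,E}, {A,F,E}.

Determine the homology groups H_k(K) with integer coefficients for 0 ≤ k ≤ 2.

Fix the vertex order A < B < D < E < F < G and write every simplex with vertices in increasing order. Then dim K = 2 and the simplices of K are:

  0-simplices (6): A, B, D, E, F, G
  1-simplices (12): AB, AD, AE, AF, BD, BE, DE, DF, DG, EF, EG, FG
  2-simplices (6): ABE, ADF, AEF, BDE, DEG, DFG

Hence C_0 ≅ Z^6, C_1 ≅ Z^12, C_2 ≅ Z^6.

Boundary ∂_1: C_1 → C_0 is given by ∂[p,q] = [q] − [p].
The 6×12 boundary matrix has rank 5 and Smith normal form diag(1,1,1,1,1).

Boundary ∂_2: C_2 → C_1 maps a triangle to the signed sum of its edges. For instance
  ∂ABE = BE − AE + AB,
  ∂DEG = EG − DG + DE.
This gives a 12×6 integer matrix of rank 6; reducing to Smith normal form yields diagonal entries (1,1,1,1,1,1).

Now H_k = ker ∂_k / im ∂_{k+1}, so:

  H_0: rank C_0 − rank ∂_1 = 6 − 5 = 1, and the invariant factors of ∂_1 are all 1, so H_0 = Z.
  H_1: rank ker ∂_1 − rank ∂_2 = (12 − 5) − 6 = 1, and the invariant factors of ∂_2 are all 1, so H_1 = Z.
  H_2: rank ker ∂_2 − rank ∂_3 = (6 − 6) − 0 = 0, and there is no ∂_3, so H_2 = 0.

H_0 = Z,  H_1 = Z,  H_2 = 0.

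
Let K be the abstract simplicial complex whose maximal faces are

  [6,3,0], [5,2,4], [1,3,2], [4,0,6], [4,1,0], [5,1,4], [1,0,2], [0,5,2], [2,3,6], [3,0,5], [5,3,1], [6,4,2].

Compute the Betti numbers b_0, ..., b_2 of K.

b_0 = 1, b_1 = 0, b_2 = 0.

We work with the vertex ordering 0 < 1 < 2 < 3 < 4 < 5 < 6. The simplices of K, each written with vertices in increasing order, are:

  0-simplices (7): [0], [1], [2], [3], [4], [5], [6]
  1-simplices (18): [0,1], [0,2], [0,3], [0,4], [0,5], [0,6], [1,2], [1,3], [1,4], [1,5], [2,3], [2,4], [2,5], [2,6], [3,5], [3,6], [4,5], [4,6]
  2-simplices (12): [0,1,2], [0,1,4], [0,2,5], [0,3,5], [0,3,6], [0,4,6], [1,2,3], [1,3,5], [1,4,5], [2,3,6], [2,4,5], [2,4,6]

so the chain groups are C_0 ≅ Z^7, C_1 ≅ Z^18, C_2 ≅ Z^12.

Boundary ∂_1: C_1 → C_0 maps an edge to its endpoints' difference, ∂[p,q] = q − p.
This gives a 7×18 integer matrix of rank 6; reducing to Smith normal form yields diagonal entries (1,1,1,1,1,1).

∂_2: C_2 → C_1 maps a triangle to the signed sum of its edges. For instance
  ∂[2,3,6] = [3,6] − [2,6] + [2,3],
  ∂[1,2,3] = [2,3] − [1,3] + [1,2].
The 18×12 boundary matrix has rank 12 and Smith normal form diag(1,1,1,1,1,1,1,1,1,1,1,2).

Now H_k = ker ∂_k / im ∂_{k+1}, so:

  H_0: rank C_0 − rank ∂_1 = 7 − 6 = 1, and the invariant factors of ∂_1 are all 1, so H_0 = Z.
  H_1: rank ker ∂_1 − rank ∂_2 = (18 − 6) − 12 = 0, and ∂_2 has invariant factor 2 > 1, so H_1 = Z/2.
  H_2: rank ker ∂_2 − rank ∂_3 = (12 − 12) − 0 = 0, and there is no ∂_3, so H_2 = 0.

As a check, the Euler characteristic is 7 − 18 + 12 = 1, which agrees with 1 − 0 + 0 = 1.

Hence the Betti numbers are b_0 = 1, b_1 = 0, b_2 = 0.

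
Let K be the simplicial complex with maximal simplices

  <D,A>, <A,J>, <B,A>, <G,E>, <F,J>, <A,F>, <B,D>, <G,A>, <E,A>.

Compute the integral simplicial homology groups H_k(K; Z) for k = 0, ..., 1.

H_0 = Z,  H_1 = Z^3.

Fix the vertex order A < B < D < E < F < G < J and write every simplex with vertices in increasing order. Then dim K = 1 and the simplices of K are:

  0-simplices (7): A, B, D, E, F, G, J
  1-simplices (9): AB, AD, AE, AF, AG, AJ, BD, EG, FJ

so the chain groups are C_0 ≅ Z^7, C_1 ≅ Z^9.

∂_1: C_1 → C_0 maps an edge to its endpoints' difference, ∂[p,q] = q − p. For instance
  ∂AE = E − A.
The 7×9 boundary matrix has rank 6 and Smith normal form diag(1,1,1,1,1,1).

Reading off H_k = ker ∂_k / im ∂_{k+1}:

  H_0: rank C_0 − rank ∂_1 = 7 − 6 = 1, and the invariant factors of ∂_1 are all 1, so H_0 = Z.
  H_1: rank ker ∂_1 − rank ∂_2 = (9 − 6) − 0 = 3, and there is no ∂_2, so H_1 = Z^3.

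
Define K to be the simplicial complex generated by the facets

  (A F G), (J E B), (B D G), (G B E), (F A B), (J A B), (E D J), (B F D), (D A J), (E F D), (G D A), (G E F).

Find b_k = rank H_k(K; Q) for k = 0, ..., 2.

Order the vertices as A < B < D < E < F < G < J. Listing each simplex with vertices in this order, K has dimension 2 with simplices:

  0-simplices (7): A, B, D, E, F, G, J
  1-simplices (18): AB, AD, AF, AG, AJ, BD, BE, BF, BG, BJ, DE, DF, DG, DJ, EF, EG, EJ, FG
  2-simplices (12): ABF, ABJ, ADG, ADJ, AFG, BDF, BDG, BEG, BEJ, DEF, DEJ, EFG

Hence C_0 ≅ Z^7, C_1 ≅ Z^18, C_2 ≅ Z^12.

Boundary ∂_1: C_1 → C_0 sends each edge [p,q] (with p < q) to q − p.
The resulting 7×18 matrix has rank 6, and its Smith normal form has invariant factors (1,1,1,1,1,1).

Boundary ∂_2: C_2 → C_1 acts by ∂[p,q,r] = [q,r] − [p,r] + [p,q]. For instance
  ∂BEG = EG − BG + BE,
  ∂BEJ = EJ − BJ + BE.
As a 18×12 matrix over Z this has rank 12, with invariant factors (1,1,1,1,1,1,1,1,1,1,1,2).

From H_k ≅ ker(∂_k) / im(∂_{k+1}) we obtain:

  H_0: rank C_0 − rank ∂_1 = 7 − 6 = 1, and the invariant factors of ∂_1 are all 1, so H_0 = Z.
  H_1: rank ker ∂_1 − rank ∂_2 = (18 − 6) − 12 = 0, and ∂_2 has invariant factor 2 > 1, so H_1 = Z/2.
  H_2: rank ker ∂_2 − rank ∂_3 = (12 − 12) − 0 = 0, and there is no ∂_3, so H_2 = 0.

(K is a triangulation of the real projective plane RP^2.)

Hence the Betti numbers are b_0 = 1, b_1 = 0, b_2 = 0.

b_0 = 1, b_1 = 0, b_2 = 0.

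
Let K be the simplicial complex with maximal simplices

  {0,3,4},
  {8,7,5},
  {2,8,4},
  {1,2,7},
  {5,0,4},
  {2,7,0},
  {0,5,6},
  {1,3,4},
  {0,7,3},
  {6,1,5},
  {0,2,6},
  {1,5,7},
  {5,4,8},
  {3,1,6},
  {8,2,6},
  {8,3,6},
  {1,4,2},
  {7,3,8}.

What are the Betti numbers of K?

Take the total order 0 < 1 < 2 < 3 < 4 < 5 < 6 < 7 < 8 on the vertex set. Then K (dimension 2) consists of the simplices:

  0-simplices (9): [0], [1], [2], [3], [4], [5], [6], [7], [8]
  1-simplices (27): (27 of them)
  2-simplices (18): [0,2,6], [0,2,7], [0,3,4], [0,3,7], [0,4,5], [0,5,6], [1,2,4], [1,2,7], [1,3,4], [1,3,6], [1,5,6], [1,5,7], [2,4,8], [2,6,8], [3,6,8], [3,7,8], [4,5,8], [5,7,8]

Hence C_0 ≅ Z^9, C_1 ≅ Z^27, C_2 ≅ Z^18.

Boundary ∂_1: C_1 → C_0 is given by ∂[p,q] = [q] − [p]. For instance
  ∂[6,8] = [8] − [6].
This gives a 9×27 integer matrix of rank 8; reducing to Smith normal form yields diagonal entries (1,1,1,1,1,1,1,1).

The boundary map ∂_2: C_2 → C_1 acts by ∂[p,q,r] = [q,r] − [p,r] + [p,q]. For instance
  ∂[1,5,6] = [5,6] − [1,6] + [1,5],
  ∂[1,3,4] = [3,4] − [1,4] + [1,3].
The resulting 27×18 matrix has rank 17, and its Smith normal form has invariant factors (1,1,1,1,1,1,1,1,1,1,1,1,1,1,1,1,1).

Reading off H_k = ker ∂_k / im ∂_{k+1}:

  H_0: rank C_0 − rank ∂_1 = 9 − 8 = 1, and the invariant factors of ∂_1 are all 1, so H_0 ≅ Z.
  H_1: rank ker ∂_1 − rank ∂_2 = (27 − 8) − 17 = 2, and the invariant factors of ∂_2 are all 1, so H_1 ≅ Z^2.
  H_2: rank ker ∂_2 − rank ∂_3 = (18 − 17) − 0 = 1, and there is no ∂_3, so H_2 ≅ Z.

As a check, the Euler characteristic is 9 − 27 + 18 = 0, which agrees with 1 − 2 + 1 = 0.
(K is a triangulation of the torus T^2.)

Hence the Betti numbers are b_0 = 1, b_1 = 2, b_2 = 1.

b_0 = 1, b_1 = 2, b_2 = 1.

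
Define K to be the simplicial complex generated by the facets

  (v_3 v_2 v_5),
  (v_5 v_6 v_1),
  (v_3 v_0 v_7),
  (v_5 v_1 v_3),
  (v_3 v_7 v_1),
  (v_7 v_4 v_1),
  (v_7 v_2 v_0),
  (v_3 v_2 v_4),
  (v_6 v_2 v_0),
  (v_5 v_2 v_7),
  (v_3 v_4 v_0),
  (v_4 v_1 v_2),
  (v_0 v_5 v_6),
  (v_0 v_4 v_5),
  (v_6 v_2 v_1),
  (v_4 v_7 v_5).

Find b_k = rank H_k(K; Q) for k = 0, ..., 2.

b_0 = 1, b_1 = 2, b_2 = 1.

We work with the vertex ordering v_0 < v_1 < v_2 < v_3 < v_4 < v_5 < v_6 < v_7. The simplices of K, each written with vertices in increasing order, are:

  0-simplices (8): [v_0], [v_1], [v_2], [v_3], [v_4], [v_5], [v_6], [v_7]
  1-simplices (24): (24 of them)
  2-simplices (16): (16 of them)

giving chain groups C_0 ≅ Z^8, C_1 ≅ Z^24, C_2 ≅ Z^16.

Boundary ∂_1: C_1 → C_0 maps an edge to its endpoints' difference, ∂[p,q] = q − p. For instance
  ∂[v_0,v_5] = [v_5] − [v_0].
The 8×24 boundary matrix has rank 7 and Smith normal form diag(1,1,1,1,1,1,1).

The boundary map ∂_2: C_2 → C_1 maps a triangle to the signed sum of its edges. For instance
  ∂[v_2,v_3,v_5] = [v_3,v_5] − [v_2,v_5] + [v_2,v_3],
  ∂[v_0,v_2,v_6] = [v_2,v_6] − [v_0,v_6] + [v_0,v_2].
The 24×16 boundary matrix has rank 15 and Smith normal form diag(1,1,1,1,1,1,1,1,1,1,1,1,1,1,1).

Now H_k = ker ∂_k / im ∂_{k+1}, so:

  H_0: rank C_0 − rank ∂_1 = 8 − 7 = 1, and the invariant factors of ∂_1 are all 1, so H_0 ≅ Z.
  H_1: rank ker ∂_1 − rank ∂_2 = (24 − 7) − 15 = 2, and the invariant factors of ∂_2 are all 1, so H_1 ≅ Z^2.
  H_2: rank ker ∂_2 − rank ∂_3 = (16 − 15) − 0 = 1, and there is no ∂_3, so H_2 ≅ Z.

(K is a triangulation of the torus T^2.)

Hence the Betti numbers are b_0 = 1, b_1 = 2, b_2 = 1.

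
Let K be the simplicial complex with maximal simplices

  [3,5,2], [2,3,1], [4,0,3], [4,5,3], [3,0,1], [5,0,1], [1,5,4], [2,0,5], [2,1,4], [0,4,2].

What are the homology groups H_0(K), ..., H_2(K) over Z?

H_0 = Z,  H_1 = Z/2,  H_2 = 0.

Fix the vertex order 0 < 1 < 2 < 3 < 4 < 5 and write every simplex with vertices in increasing order. Then dim K = 2 and the simplices of K are:

  0-simplices (6): [0], [1], [2], [3], [4], [5]
  1-simplices (15): [0,1], [0,2], [0,3], [0,4], [0,5], [1,2], [1,3], [1,4], [1,5], [2,3], [2,4], [2,5], [3,4], [3,5], [4,5]
  2-simplices (10): [0,1,3], [0,1,5], [0,2,4], [0,2,5], [0,3,4], [1,2,3], [1,2,4], [1,4,5], [2,3,5], [3,4,5]

so the chain groups are C_0 ≅ Z^6, C_1 ≅ Z^15, C_2 ≅ Z^10.

∂_1: C_1 → C_0 maps an edge to its endpoints' difference, ∂[p,q] = q − p. For instance
  ∂[1,4] = [4] − [1].
The 6×15 boundary matrix has rank 5 and Smith normal form diag(1,1,1,1,1).

∂_2: C_2 → C_1 sends each 2-simplex [p,q,r] to [q,r] − [p,r] + [p,q]. For instance
  ∂[1,2,4] = [2,4] − [1,4] + [1,2],
  ∂[0,3,4] = [3,4] − [0,4] + [0,3].
This gives a 15×10 integer matrix of rank 10; reducing to Smith normal form yields diagonal entries (1,1,1,1,1,1,1,1,1,2).

From H_k ≅ ker(∂_k) / im(∂_{k+1}) we obtain:

  H_0: rank C_0 − rank ∂_1 = 6 − 5 = 1, and the invariant factors of ∂_1 are all 1, so H_0 ≅ Z.
  H_1: rank ker ∂_1 − rank ∂_2 = (15 − 5) − 10 = 0, and ∂_2 has invariant factor 2 > 1, so H_1 ≅ Z/2.
  H_2: rank ker ∂_2 − rank ∂_3 = (10 − 10) − 0 = 0, and there is no ∂_3, so H_2 ≅ 0.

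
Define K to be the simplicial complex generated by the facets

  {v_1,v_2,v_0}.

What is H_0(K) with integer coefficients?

H_0 = Z.

Fix the vertex order v_0 < v_1 < v_2 and write every simplex with vertices in increasing order. Then dim K = 2 and the simplices of K are:

  0-simplices (3): [v_0], [v_1], [v_2]
  1-simplices (3): [v_0,v_1], [v_0,v_2], [v_1,v_2]
  2-simplices (1): [v_0,v_1,v_2]

giving chain groups C_0 ≅ Z^3, C_1 ≅ Z^3, C_2 ≅ Z^1.

The boundary map ∂_1: C_1 → C_0 is given by ∂[p,q] = [q] − [p].
As a 3×3 matrix over Z this has rank 2, with invariant factors (1,1).

∂_2: C_2 → C_1 acts by ∂[p,q,r] = [q,r] − [p,r] + [p,q]. For instance
  ∂[v_0,v_1,v_2] = [v_1,v_2] − [v_0,v_2] + [v_0,v_1].
This gives a 3×1 integer matrix of rank 1; reducing to Smith normal form yields diagonal entries (1).

Reading off H_k = ker ∂_k / im ∂_{k+1}:

  H_0: rank C_0 − rank ∂_1 = 3 − 2 = 1, and the invariant factors of ∂_1 are all 1, so H_0 = Z.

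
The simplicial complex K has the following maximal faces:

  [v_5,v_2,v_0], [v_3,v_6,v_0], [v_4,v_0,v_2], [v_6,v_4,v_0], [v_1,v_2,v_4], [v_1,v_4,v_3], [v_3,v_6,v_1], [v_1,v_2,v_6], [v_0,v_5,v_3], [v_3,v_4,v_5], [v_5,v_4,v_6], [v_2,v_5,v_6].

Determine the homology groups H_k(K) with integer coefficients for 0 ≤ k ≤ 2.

Take the total order v_0 < v_1 < v_2 < v_3 < v_4 < v_5 < v_6 on the vertex set. Then K (dimension 2) consists of the simplices:

  0-simplices (7): [v_0], [v_1], [v_2], [v_3], [v_4], [v_5], [v_6]
  1-simplices (18): (18 of them)
  2-simplices (12): (12 of them)

giving chain groups C_0 ≅ Z^7, C_1 ≅ Z^18, C_2 ≅ Z^12.

∂_1: C_1 → C_0 is given by ∂[p,q] = [q] − [p].
The 7×18 boundary matrix has rank 6 and Smith normal form diag(1,1,1,1,1,1).

Boundary ∂_2: C_2 → C_1 sends each 2-simplex [p,q,r] to [q,r] − [p,r] + [p,q]. For instance
  ∂[v_0,v_2,v_5] = [v_2,v_5] − [v_0,v_5] + [v_0,v_2],
  ∂[v_0,v_4,v_6] = [v_4,v_6] − [v_0,v_6] + [v_0,v_4].
This gives a 18×12 integer matrix of rank 12; reducing to Smith normal form yields diagonal entries (1,1,1,1,1,1,1,1,1,1,1,2).

From H_k ≅ ker(∂_k) / im(∂_{k+1}) we obtain:

  H_0: rank C_0 − rank ∂_1 = 7 − 6 = 1, and the invariant factors of ∂_1 are all 1, so H_0 = Z.
  H_1: rank ker ∂_1 − rank ∂_2 = (18 − 6) − 12 = 0, and ∂_2 has invariant factor 2 > 1, so H_1 = Z/2.
  H_2: rank ker ∂_2 − rank ∂_3 = (12 − 12) − 0 = 0, and there is no ∂_3, so H_2 = 0.

H_0 = Z,  H_1 = Z/2,  H_2 = 0.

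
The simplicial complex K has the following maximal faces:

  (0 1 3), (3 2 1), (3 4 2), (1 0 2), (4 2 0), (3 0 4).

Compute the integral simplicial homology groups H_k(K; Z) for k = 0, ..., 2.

Order the vertices as 0 < 1 < 2 < 3 < 4. Listing each simplex with vertices in this order, K has dimension 2 with simplices:

  0-simplices (5): [0], [1], [2], [3], [4]
  1-simplices (9): [0,1], [0,2], [0,3], [0,4], [1,2], [1,3], [2,3], [2,4], [3,4]
  2-simplices (6): [0,1,2], [0,1,3], [0,2,4], [0,3,4], [1,2,3], [2,3,4]

so the chain groups are C_0 ≅ Z^5, C_1 ≅ Z^9, C_2 ≅ Z^6.

∂_1: C_1 → C_0 maps an edge to its endpoints' difference, ∂[p,q] = q − p. For instance
  ∂[0,3] = [3] − [0].
The 5×9 boundary matrix has rank 4 and Smith normal form diag(1,1,1,1).

The boundary map ∂_2: C_2 → C_1 sends each 2-simplex [p,q,r] to [q,r] − [p,r] + [p,q]. For instance
  ∂[0,1,3] = [1,3] − [0,3] + [0,1],
  ∂[1,2,3] = [2,3] − [1,3] + [1,2].
The resulting 9×6 matrix has rank 5, and its Smith normal form has invariant factors (1,1,1,1,1).

Now H_k = ker ∂_k / im ∂_{k+1}, so:

  H_0: rank C_0 − rank ∂_1 = 5 − 4 = 1, and the invariant factors of ∂_1 are all 1, so H_0 = Z.
  H_1: rank ker ∂_1 − rank ∂_2 = (9 − 4) − 5 = 0, and the invariant factors of ∂_2 are all 1, so H_1 = 0.
  H_2: rank ker ∂_2 − rank ∂_3 = (6 − 5) − 0 = 1, and there is no ∂_3, so H_2 = Z.

(K is a triangulation of the 2-sphere S^2.)

H_0 ≅ Z,  H_1 = 0,  H_2 ≅ Z.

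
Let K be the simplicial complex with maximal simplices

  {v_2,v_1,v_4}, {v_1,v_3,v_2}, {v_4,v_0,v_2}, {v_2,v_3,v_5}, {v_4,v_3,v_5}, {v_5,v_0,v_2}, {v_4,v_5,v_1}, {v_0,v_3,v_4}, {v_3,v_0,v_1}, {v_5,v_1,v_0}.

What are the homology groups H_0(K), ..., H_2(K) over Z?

H_0 = Z,  H_1 = Z/2Z,  H_2 = 0.

Fix the vertex order v_0 < v_1 < v_2 < v_3 < v_4 < v_5 and write every simplex with vertices in increasing order. Then dim K = 2 and the simplices of K are:

  0-simplices (6): [v_0], [v_1], [v_2], [v_3], [v_4], [v_5]
  1-simplices (15): (15 of them)
  2-simplices (10): [v_0,v_1,v_3], [v_0,v_1,v_5], [v_0,v_2,v_4], [v_0,v_2,v_5], [v_0,v_3,v_4], [v_1,v_2,v_3], [v_1,v_2,v_4], [v_1,v_4,v_5], [v_2,v_3,v_5], [v_3,v_4,v_5]

so the chain groups are C_0 ≅ Z^6, C_1 ≅ Z^15, C_2 ≅ Z^10.

Boundary ∂_1: C_1 → C_0 sends each edge [p,q] (with p < q) to q − p. For instance
  ∂[v_0,v_3] = [v_3] − [v_0].
This gives a 6×15 integer matrix of rank 5; reducing to Smith normal form yields diagonal entries (1,1,1,1,1).

Boundary ∂_2: C_2 → C_1 acts by ∂[p,q,r] = [q,r] − [p,r] + [p,q]. For instance
  ∂[v_1,v_4,v_5] = [v_4,v_5] − [v_1,v_5] + [v_1,v_4],
  ∂[v_1,v_2,v_4] = [v_2,v_4] − [v_1,v_4] + [v_1,v_2].
The resulting 15×10 matrix has rank 10, and its Smith normal form has invariant factors (1,1,1,1,1,1,1,1,1,2).

Computing H_k = (kernel of ∂_k) / (image of ∂_{k+1}):

  H_0: rank C_0 − rank ∂_1 = 6 − 5 = 1, and the invariant factors of ∂_1 are all 1, so H_0 ≅ Z.
  H_1: rank ker ∂_1 − rank ∂_2 = (15 − 5) − 10 = 0, and ∂_2 has invariant factor 2 > 1, so H_1 ≅ Z/2Z.
  H_2: rank ker ∂_2 − rank ∂_3 = (10 − 10) − 0 = 0, and there is no ∂_3, so H_2 ≅ 0.

As a check, the Euler characteristic is 6 − 15 + 10 = 1, which agrees with 1 − 0 + 0 = 1.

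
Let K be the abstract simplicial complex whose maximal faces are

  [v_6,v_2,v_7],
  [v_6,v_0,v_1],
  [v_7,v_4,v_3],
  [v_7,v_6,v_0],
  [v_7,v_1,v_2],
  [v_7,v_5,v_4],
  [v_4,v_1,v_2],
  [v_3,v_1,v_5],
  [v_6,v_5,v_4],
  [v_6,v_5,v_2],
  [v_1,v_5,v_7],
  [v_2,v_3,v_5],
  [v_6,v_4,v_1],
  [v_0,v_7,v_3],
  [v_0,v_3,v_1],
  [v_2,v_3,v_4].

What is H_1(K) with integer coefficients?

We work with the vertex ordering v_0 < v_1 < v_2 < v_3 < v_4 < v_5 < v_6 < v_7. The simplices of K, each written with vertices in increasing order, are:

  0-simplices (8): [v_0], [v_1], [v_2], [v_3], [v_4], [v_5], [v_6], [v_7]
  1-simplices (24): (24 of them)
  2-simplices (16): (16 of them)

giving chain groups C_0 ≅ Z^8, C_1 ≅ Z^24, C_2 ≅ Z^16.

The boundary map ∂_1: C_1 → C_0 is given by ∂[p,q] = [q] − [p].
The 8×24 boundary matrix has rank 7 and Smith normal form diag(1,1,1,1,1,1,1).

∂_2: C_2 → C_1 maps a triangle to the signed sum of its edges. For instance
  ∂[v_2,v_6,v_7] = [v_6,v_7] − [v_2,v_7] + [v_2,v_6],
  ∂[v_2,v_3,v_5] = [v_3,v_5] − [v_2,v_5] + [v_2,v_3].
This gives a 24×16 integer matrix of rank 15; reducing to Smith normal form yields diagonal entries (1,1,1,1,1,1,1,1,1,1,1,1,1,1,1).

Now H_k = ker ∂_k / im ∂_{k+1}, so:

  H_1: rank ker ∂_1 − rank ∂_2 = (24 − 7) − 15 = 2, and the invariant factors of ∂_2 are all 1, so H_1 ≅ Z^2.

H_1 = Z^2.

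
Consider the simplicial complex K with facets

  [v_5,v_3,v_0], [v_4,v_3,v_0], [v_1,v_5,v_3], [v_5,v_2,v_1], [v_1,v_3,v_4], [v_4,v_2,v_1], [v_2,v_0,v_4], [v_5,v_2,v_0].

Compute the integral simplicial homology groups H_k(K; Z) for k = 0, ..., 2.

Order the vertices as v_0 < v_1 < v_2 < v_3 < v_4 < v_5. Listing each simplex with vertices in this order, K has dimension 2 with simplices:

  0-simplices (6): [v_0], [v_1], [v_2], [v_3], [v_4], [v_5]
  1-simplices (12): [v_0,v_2], [v_0,v_3], [v_0,v_4], [v_0,v_5], [v_1,v_2], [v_1,v_3], [v_1,v_4], [v_1,v_5], [v_2,v_4], [v_2,v_5], [v_3,v_4], [v_3,v_5]
  2-simplices (8): [v_0,v_2,v_4], [v_0,v_2,v_5], [v_0,v_3,v_4], [v_0,v_3,v_5], [v_1,v_2,v_4], [v_1,v_2,v_5], [v_1,v_3,v_4], [v_1,v_3,v_5]

giving chain groups C_0 ≅ Z^6, C_1 ≅ Z^12, C_2 ≅ Z^8.

Boundary ∂_1: C_1 → C_0 sends each edge [p,q] (with p < q) to q − p.
The resulting 6×12 matrix has rank 5, and its Smith normal form has invariant factors (1,1,1,1,1).

The boundary map ∂_2: C_2 → C_1 acts by ∂[p,q,r] = [q,r] − [p,r] + [p,q]. For instance
  ∂[v_0,v_2,v_5] = [v_2,v_5] − [v_0,v_5] + [v_0,v_2],
  ∂[v_0,v_2,v_4] = [v_2,v_4] − [v_0,v_4] + [v_0,v_2].
This gives a 12×8 integer matrix of rank 7; reducing to Smith normal form yields diagonal entries (1,1,1,1,1,1,1).

From H_k ≅ ker(∂_k) / im(∂_{k+1}) we obtain:

  H_0: rank C_0 − rank ∂_1 = 6 − 5 = 1, and the invariant factors of ∂_1 are all 1, so H_0 ≅ Z.
  H_1: rank ker ∂_1 − rank ∂_2 = (12 − 5) − 7 = 0, and the invariant factors of ∂_2 are all 1, so H_1 ≅ 0.
  H_2: rank ker ∂_2 − rank ∂_3 = (8 − 7) − 0 = 1, and there is no ∂_3, so H_2 ≅ Z.

H_0 = Z,  H_1 = 0,  H_2 = Z.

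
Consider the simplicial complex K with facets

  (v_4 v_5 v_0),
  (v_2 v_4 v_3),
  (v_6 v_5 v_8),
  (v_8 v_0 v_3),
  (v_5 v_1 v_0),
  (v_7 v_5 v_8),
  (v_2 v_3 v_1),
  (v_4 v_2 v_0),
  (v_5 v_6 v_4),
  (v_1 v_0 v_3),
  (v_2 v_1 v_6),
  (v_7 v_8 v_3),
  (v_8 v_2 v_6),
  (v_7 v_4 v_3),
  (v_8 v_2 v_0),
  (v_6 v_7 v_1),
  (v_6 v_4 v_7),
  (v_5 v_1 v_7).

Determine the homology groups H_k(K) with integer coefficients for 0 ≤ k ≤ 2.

H_0 ≅ Z,  H_1 ≅ Z ⊕ Z/2,  H_2 = 0.

Order the vertices as v_0 < v_1 < v_2 < v_3 < v_4 < v_5 < v_6 < v_7 < v_8. Listing each simplex with vertices in this order, K has dimension 2 with simplices:

  0-simplices (9): [v_0], [v_1], [v_2], [v_3], [v_4], [v_5], [v_6], [v_7], [v_8]
  1-simplices (27): (27 of them)
  2-simplices (18): (18 of them)

giving chain groups C_0 ≅ Z^9, C_1 ≅ Z^27, C_2 ≅ Z^18.

Boundary ∂_1: C_1 → C_0 sends each edge [p,q] (with p < q) to q − p. For instance
  ∂[v_5,v_6] = [v_6] − [v_5].
This gives a 9×27 integer matrix of rank 8; reducing to Smith normal form yields diagonal entries (1,1,1,1,1,1,1,1).

The boundary map ∂_2: C_2 → C_1 sends each 2-simplex [p,q,r] to [q,r] − [p,r] + [p,q]. For instance
  ∂[v_5,v_7,v_8] = [v_7,v_8] − [v_5,v_8] + [v_5,v_7],
  ∂[v_3,v_7,v_8] = [v_7,v_8] − [v_3,v_8] + [v_3,v_7].
The 27×18 boundary matrix has rank 18 and Smith normal form diag(1,1,1,1,1,1,1,1,1,1,1,1,1,1,1,1,1,2).

Computing H_k = (kernel of ∂_k) / (image of ∂_{k+1}):

  H_0: rank C_0 − rank ∂_1 = 9 − 8 = 1, and the invariant factors of ∂_1 are all 1, so H_0 ≅ Z.
  H_1: rank ker ∂_1 − rank ∂_2 = (27 − 8) − 18 = 1, and ∂_2 has invariant factor 2 > 1, so H_1 ≅ Z ⊕ Z/2.
  H_2: rank ker ∂_2 − rank ∂_3 = (18 − 18) − 0 = 0, and there is no ∂_3, so H_2 ≅ 0.

As a check, the Euler characteristic is 9 − 27 + 18 = 0, which agrees with 1 − 1 + 0 = 0.
(K is a triangulation of the Klein bottle.)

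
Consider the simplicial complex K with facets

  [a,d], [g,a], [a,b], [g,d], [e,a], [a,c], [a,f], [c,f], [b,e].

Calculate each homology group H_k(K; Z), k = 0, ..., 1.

H_0 = Z,  H_1 = Z^3.

We work with the vertex ordering a < b < c < d < e < f < g. The simplices of K, each written with vertices in increasing order, are:

  0-simplices (7): a, b, c, d, e, f, g
  1-simplices (9): ab, ac, ad, ae, af, ag, be, cf, dg

giving chain groups C_0 ≅ Z^7, C_1 ≅ Z^9.

∂_1: C_1 → C_0 is given by ∂[p,q] = [q] − [p].
The 7×9 boundary matrix has rank 6 and Smith normal form diag(1,1,1,1,1,1).

Reading off H_k = ker ∂_k / im ∂_{k+1}:

  H_0: rank C_0 − rank ∂_1 = 7 − 6 = 1, and the invariant factors of ∂_1 are all 1, so H_0 ≅ Z.
  H_1: rank ker ∂_1 − rank ∂_2 = (9 − 6) − 0 = 3, and there is no ∂_2, so H_1 ≅ Z^3.

(K is a triangulation of a wedge of 3 circles.)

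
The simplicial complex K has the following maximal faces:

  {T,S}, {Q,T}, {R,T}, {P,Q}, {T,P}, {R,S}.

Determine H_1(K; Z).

H_1 ≅ Z^2.

We work with the vertex ordering P < Q < R < S < T. The simplices of K, each written with vertices in increasing order, are:

  0-simplices (5): P, Q, R, S, T
  1-simplices (6): PQ, PT, QT, RS, RT, ST

giving chain groups C_0 ≅ Z^5, C_1 ≅ Z^6.

Boundary ∂_1: C_1 → C_0 is given by ∂[p,q] = [q] − [p].
As a 5×6 matrix over Z this has rank 4, with invariant factors (1,1,1,1).

Reading off H_k = ker ∂_k / im ∂_{k+1}:

  H_1: rank ker ∂_1 − rank ∂_2 = (6 − 4) − 0 = 2, and there is no ∂_2, so H_1 ≅ Z^2.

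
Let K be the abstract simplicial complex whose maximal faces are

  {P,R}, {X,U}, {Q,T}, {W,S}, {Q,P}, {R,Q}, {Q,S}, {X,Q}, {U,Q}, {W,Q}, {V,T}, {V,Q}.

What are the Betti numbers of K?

Order the vertices as P < Q < R < S < T < U < V < W < X. Listing each simplex with vertices in this order, K has dimension 1 with simplices:

  0-simplices (9): P, Q, R, S, T, U, V, W, X
  1-simplices (12): PQ, PR, QR, QS, QT, QU, QV, QW, QX, SW, TV, UX

so the chain groups are C_0 ≅ Z^9, C_1 ≅ Z^12.

The boundary map ∂_1: C_1 → C_0 is given by ∂[p,q] = [q] − [p]. For instance
  ∂TV = V − T.
The 9×12 boundary matrix has rank 8 and Smith normal form diag(1,1,1,1,1,1,1,1).

From H_k ≅ ker(∂_k) / im(∂_{k+1}) we obtain:

  H_0: rank C_0 − rank ∂_1 = 9 − 8 = 1, and the invariant factors of ∂_1 are all 1, so H_0 ≅ Z.
  H_1: rank ker ∂_1 − rank ∂_2 = (12 − 8) − 0 = 4, and there is no ∂_2, so H_1 ≅ Z^4.

Hence the Betti numbers are b_0 = 1, b_1 = 4.

b_0 = 1, b_1 = 4.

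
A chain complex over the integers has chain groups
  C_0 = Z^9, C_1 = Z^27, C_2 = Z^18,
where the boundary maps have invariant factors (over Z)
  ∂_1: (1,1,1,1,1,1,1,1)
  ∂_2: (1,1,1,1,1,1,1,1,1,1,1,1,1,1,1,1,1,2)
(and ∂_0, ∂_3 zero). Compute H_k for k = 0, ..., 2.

H_0: b_0 = 9 − 0 − 8 = 1; torsion from ∂_1 factors > 1: none. So H_0 = Z.
H_1: b_1 = 27 − 8 − 18 = 1; torsion from ∂_2 factors > 1: [2]. So H_1 = Z ⊕ Z/2Z.
H_2: b_2 = 18 − 18 − 0 = 0; torsion from ∂_3 factors > 1: none. So H_2 = 0.

H_0 = Z,  H_1 = Z ⊕ Z/2Z,  H_2 = 0.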